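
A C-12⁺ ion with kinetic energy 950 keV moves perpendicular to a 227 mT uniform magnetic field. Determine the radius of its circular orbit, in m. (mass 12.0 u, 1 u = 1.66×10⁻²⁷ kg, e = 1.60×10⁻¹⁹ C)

Convert the energy: K = 950 keV = 1.52×10^-13 J.
v = √(2K/m) = √(2·1.52×10^-13/1.99×10^-26) = 3.91×10^6 m/s.
r = mv/(qB) = (1.99×10^-26)(3.91×10^6) / [(1×1.60×10^-19)(0.227)] = 2.14 m.

r ≈ 2.14 m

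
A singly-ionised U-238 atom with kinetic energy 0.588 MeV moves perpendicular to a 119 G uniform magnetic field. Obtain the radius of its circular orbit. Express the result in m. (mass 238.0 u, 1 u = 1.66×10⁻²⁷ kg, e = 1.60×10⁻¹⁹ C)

r ≈ 143 m

Convert the energy: K = 0.588 MeV = 9.41×10^-14 J.
v = √(2K/m) = √(2·9.41×10^-14/3.95×10^-25) = 6.90×10^5 m/s.
r = mv/(qB) = (3.95×10^-25)(6.90×10^5) / [(1×1.60×10^-19)(0.0119)] = 143 m.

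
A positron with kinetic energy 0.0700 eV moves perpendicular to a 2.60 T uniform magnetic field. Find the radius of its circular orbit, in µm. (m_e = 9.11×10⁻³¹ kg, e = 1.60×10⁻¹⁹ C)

Convert the energy: K = 0.0700 eV = 1.12×10^-20 J.
v = √(2K/m) = √(2·1.12×10^-20/9.11×10^-31) = 1.57×10^5 m/s.
r = mv/(qB) = (9.11×10^-31)(1.57×10^5) / [(1×1.60×10^-19)(2.60)] = 3.43×10^-7 m.

r ≈ 0.343 µm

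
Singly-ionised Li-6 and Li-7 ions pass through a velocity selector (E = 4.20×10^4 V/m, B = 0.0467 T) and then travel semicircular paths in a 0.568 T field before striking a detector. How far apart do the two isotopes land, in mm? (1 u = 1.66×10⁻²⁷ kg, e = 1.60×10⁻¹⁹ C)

Both emerge at v = E/B₁ = 8.99×10^5 m/s.
r = mv/(qB₂), so r₁ = 0.09857 m and r₂ = 0.1150 m, giving Δr = 0.0164 m.
After a semicircle each ion lands a diameter 2r from the entry slit, so the separation is 2Δr = 0.0329 m.

Δd ≈ 32.9 mm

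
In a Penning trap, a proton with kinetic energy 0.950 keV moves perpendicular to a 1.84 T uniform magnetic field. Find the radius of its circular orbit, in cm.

r ≈ 0.242 cm

Convert the energy: K = 0.950 keV = 1.52×10^-16 J.
v = √(2K/m) = √(2·1.52×10^-16/1.67×10^-27) = 4.27×10^5 m/s.
r = mv/(qB) = (1.67×10^-27)(4.27×10^5) / [(1×1.60×10^-19)(1.84)] = 2.42×10^-3 m.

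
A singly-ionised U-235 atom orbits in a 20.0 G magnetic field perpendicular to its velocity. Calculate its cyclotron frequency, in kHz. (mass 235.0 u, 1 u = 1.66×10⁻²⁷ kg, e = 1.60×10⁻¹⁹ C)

f ≈ 0.131 kHz

f = qB/(2πm) = (1×1.60×10^-19)(2.00×10^-3) / [2π(3.90×10^-25)] = 131 Hz.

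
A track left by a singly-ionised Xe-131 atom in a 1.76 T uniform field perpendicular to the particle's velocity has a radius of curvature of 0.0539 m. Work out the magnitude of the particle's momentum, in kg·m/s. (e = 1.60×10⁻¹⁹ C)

p ≈ 1.52×10^-20 kg·m/s

Since qvB = mv²/r, the momentum p = mv = qBr.
p = (1×1.60×10^-19)(1.76)(0.0539) = 1.52×10^-20 kg·m/s.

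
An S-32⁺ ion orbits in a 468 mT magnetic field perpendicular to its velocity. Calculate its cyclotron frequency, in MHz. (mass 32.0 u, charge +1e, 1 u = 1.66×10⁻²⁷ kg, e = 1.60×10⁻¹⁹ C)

f = qB/(2πm) = (1×1.60×10^-19)(0.468) / [2π(5.31×10^-26)] = 2.24×10^5 Hz.

f ≈ 0.224 MHz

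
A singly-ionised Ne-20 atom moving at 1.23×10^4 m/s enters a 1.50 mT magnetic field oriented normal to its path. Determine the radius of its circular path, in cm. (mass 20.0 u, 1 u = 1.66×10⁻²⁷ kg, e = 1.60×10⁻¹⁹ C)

r ≈ 170 cm

The magnetic force provides the centripetal force: qvB = mv²/r, so r = mv/(qB).
r = (3.32×10^-26 kg)(1.23×10^4 m/s) / [(1×1.60×10^-19 C)(1.50×10^-3 T)] = 1.70 m.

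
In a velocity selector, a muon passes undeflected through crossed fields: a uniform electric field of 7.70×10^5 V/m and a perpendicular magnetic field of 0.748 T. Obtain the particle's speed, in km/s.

v ≈ 1030 km/s

For zero net force, qE = qvB, so v = E/B.
v = (7.70×10^5) / (0.748) = 1.03×10^6 m/s.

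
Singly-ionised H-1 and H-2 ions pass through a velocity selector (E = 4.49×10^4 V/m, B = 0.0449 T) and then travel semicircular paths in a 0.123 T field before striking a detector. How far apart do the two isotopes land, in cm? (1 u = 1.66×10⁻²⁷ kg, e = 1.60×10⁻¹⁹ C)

Δd ≈ 16.9 cm

Both emerge at v = E/B₁ = 1.00×10^6 m/s.
r = mv/(qB₂), so r₁ = 0.08435 m and r₂ = 0.1687 m, giving Δr = 0.0843 m.
After a semicircle each ion lands a diameter 2r from the entry slit, so the separation is 2Δr = 0.169 m.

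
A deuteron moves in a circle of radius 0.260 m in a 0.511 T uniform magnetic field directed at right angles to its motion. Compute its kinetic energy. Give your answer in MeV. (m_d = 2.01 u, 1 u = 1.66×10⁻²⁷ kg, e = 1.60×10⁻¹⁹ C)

K ≈ 0.423 MeV

v = qBr/m = (1×1.60×10^-19)(0.511)(0.260) / (3.34×10^-27) = 6.37×10^6 m/s.
K = ½mv² = 0.5·(3.34×10^-27)·(6.37×10^6)² = 6.77×10^-14 J = 0.423 MeV.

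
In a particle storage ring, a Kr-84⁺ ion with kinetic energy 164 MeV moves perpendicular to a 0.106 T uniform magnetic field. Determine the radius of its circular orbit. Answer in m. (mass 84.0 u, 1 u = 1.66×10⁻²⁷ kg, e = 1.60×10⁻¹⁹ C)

Convert the energy: K = 164 MeV = 2.62×10^-11 J.
v = √(2K/m) = √(2·2.62×10^-11/1.39×10^-25) = 1.94×10^7 m/s.
r = mv/(qB) = (1.39×10^-25)(1.94×10^7) / [(1×1.60×10^-19)(0.106)] = 160 m.

r ≈ 160 m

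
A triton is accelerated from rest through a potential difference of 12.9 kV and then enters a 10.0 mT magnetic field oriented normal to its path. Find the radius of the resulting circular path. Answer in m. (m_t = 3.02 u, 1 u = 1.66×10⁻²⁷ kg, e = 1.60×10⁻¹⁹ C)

The kinetic energy gained is K = qV = (1×1.60×10^-19)(1.29×10^4) = 2.06×10^-15 J.
v = √(2K/m) = 9.07×10^5 m/s.
r = mv/(qB) = (5.01×10^-27)(9.07×10^5) / [(1×1.60×10^-19)(0.0100)] = 2.84 m.

r ≈ 2.84 m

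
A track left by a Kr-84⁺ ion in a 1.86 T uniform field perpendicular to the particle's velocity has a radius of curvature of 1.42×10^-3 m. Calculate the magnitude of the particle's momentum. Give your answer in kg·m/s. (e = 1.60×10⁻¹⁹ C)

p ≈ 4.23×10^-22 kg·m/s

Since qvB = mv²/r, the momentum p = mv = qBr.
p = (1×1.60×10^-19)(1.86)(1.42×10^-3) = 4.23×10^-22 kg·m/s.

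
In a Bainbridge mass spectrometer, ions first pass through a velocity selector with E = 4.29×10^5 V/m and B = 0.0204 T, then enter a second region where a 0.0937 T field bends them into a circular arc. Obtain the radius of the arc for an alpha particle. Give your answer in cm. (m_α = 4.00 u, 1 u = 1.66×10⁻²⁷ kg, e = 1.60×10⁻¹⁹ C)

The selector passes v = E/B = 4.29×10^5/0.0204 = 2.10×10^7 m/s.
In the deflection region, r = mv/(qB₂) = (6.64×10^-27)(2.10×10^7) / [(2×1.60×10^-19)(0.0937)] = 4.66 m.

r ≈ 466 cm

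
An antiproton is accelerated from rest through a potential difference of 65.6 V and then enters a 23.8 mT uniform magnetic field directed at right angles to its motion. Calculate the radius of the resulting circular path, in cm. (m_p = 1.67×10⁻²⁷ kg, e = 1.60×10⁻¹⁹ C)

r ≈ 4.92 cm

The kinetic energy gained is K = qV = (1×1.60×10^-19)(65.6) = 1.05×10^-17 J.
v = √(2K/m) = 1.12×10^5 m/s.
r = mv/(qB) = (1.67×10^-27)(1.12×10^5) / [(1×1.60×10^-19)(0.0238)] = 0.0492 m.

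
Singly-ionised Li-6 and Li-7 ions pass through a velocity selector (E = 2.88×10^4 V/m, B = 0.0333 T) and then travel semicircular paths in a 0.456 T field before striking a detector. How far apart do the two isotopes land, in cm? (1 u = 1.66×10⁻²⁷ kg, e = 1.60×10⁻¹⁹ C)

Both emerge at v = E/B₁ = 8.65×10^5 m/s.
r = mv/(qB₂), so r₁ = 0.1181 m and r₂ = 0.1377 m, giving Δr = 0.0197 m.
After a semicircle each ion lands a diameter 2r from the entry slit, so the separation is 2Δr = 0.0394 m.

Δd ≈ 3.94 cm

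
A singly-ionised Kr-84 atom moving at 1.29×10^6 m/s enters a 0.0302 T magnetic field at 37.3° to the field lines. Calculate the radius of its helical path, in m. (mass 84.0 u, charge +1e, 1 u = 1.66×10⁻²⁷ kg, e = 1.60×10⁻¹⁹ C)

Only the perpendicular component v⊥ = v sin37.3° = 7.82×10^5 m/s is bent by the field.
r = m v⊥ /(qB) = (1.39×10^-25)(7.82×10^5) / [(1×1.60×10^-19)(0.0302)] = 22.6 m.

r ≈ 22.6 m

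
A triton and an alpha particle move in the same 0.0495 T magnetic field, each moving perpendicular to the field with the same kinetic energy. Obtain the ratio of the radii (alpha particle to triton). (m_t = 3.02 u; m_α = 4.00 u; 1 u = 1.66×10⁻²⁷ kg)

ratio ≈ 0.575

r = √(2mK)/(qB) ⇒ at equal K, r ∝ √m/q.
r_{alpha particle}/r_{triton} = 0.575.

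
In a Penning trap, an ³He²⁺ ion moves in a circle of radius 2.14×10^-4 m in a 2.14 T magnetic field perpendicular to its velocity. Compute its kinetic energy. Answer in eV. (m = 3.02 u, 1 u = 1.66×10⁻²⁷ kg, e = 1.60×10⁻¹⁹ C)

K ≈ 13.4 eV

v = qBr/m = (2×1.60×10^-19)(2.14)(2.14×10^-4) / (5.01×10^-27) = 2.92×10^4 m/s.
K = ½mv² = 0.5·(5.01×10^-27)·(2.92×10^4)² = 2.14×10^-18 J = 13.4 eV.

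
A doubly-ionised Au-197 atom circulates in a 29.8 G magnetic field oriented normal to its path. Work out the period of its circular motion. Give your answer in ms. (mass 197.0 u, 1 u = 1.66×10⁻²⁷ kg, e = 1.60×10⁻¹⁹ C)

T ≈ 2.15 ms

The cyclotron period is independent of speed: T = 2πm/(qB).
T = 2π(3.27×10^-25) / [(2×1.60×10^-19)(2.98×10^-3)] = 2.15×10^-3 s.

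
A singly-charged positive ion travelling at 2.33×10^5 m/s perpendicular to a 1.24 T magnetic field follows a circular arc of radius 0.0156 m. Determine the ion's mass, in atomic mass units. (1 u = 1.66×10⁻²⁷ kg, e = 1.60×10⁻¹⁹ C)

m ≈ 8.00 u

qvB = mv²/r ⇒ m = qBr/v.
m = (1×1.60×10^-19)(1.24)(0.0156) / (2.33×10^5) = 1.33×10^-26 kg = 8.00 u.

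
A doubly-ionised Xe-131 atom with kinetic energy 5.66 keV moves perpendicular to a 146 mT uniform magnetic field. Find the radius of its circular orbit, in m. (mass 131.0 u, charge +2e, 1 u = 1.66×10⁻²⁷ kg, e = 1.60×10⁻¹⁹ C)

Convert the energy: K = 5.66 keV = 9.06×10^-16 J.
v = √(2K/m) = √(2·9.06×10^-16/2.17×10^-25) = 9.13×10^4 m/s.
r = mv/(qB) = (2.17×10^-25)(9.13×10^4) / [(2×1.60×10^-19)(0.146)] = 0.425 m.

r ≈ 0.425 m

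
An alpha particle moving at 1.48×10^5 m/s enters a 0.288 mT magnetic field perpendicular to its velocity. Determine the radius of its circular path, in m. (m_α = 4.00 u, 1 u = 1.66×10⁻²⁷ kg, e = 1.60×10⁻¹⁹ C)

r ≈ 10.7 m

The magnetic force provides the centripetal force: qvB = mv²/r, so r = mv/(qB).
r = (6.64×10^-27 kg)(1.48×10^5 m/s) / [(2×1.60×10^-19 C)(2.88×10^-4 T)] = 10.7 m.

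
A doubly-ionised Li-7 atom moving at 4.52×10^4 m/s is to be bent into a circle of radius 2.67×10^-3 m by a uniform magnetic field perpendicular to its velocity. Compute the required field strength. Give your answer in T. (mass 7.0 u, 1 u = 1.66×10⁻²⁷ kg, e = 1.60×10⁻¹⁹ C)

B ≈ 0.615 T

qvB = mv²/r gives B = mv/(qr).
B = (1.16×10^-26)(4.52×10^4) / [(2×1.60×10^-19)(2.67×10^-3)] = 0.615 T.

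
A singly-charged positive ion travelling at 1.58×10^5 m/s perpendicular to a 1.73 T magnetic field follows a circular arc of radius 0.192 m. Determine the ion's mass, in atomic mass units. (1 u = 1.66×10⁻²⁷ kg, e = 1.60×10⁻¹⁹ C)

m ≈ 203 u

qvB = mv²/r ⇒ m = qBr/v.
m = (1×1.60×10^-19)(1.73)(0.192) / (1.58×10^5) = 3.36×10^-25 kg = 203 u.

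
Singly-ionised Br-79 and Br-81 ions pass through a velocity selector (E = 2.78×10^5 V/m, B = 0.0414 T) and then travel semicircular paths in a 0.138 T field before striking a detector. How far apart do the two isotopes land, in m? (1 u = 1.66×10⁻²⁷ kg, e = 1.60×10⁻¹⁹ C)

Both emerge at v = E/B₁ = 6.71×10^6 m/s.
r = mv/(qB₂), so r₁ = 39.88 m and r₂ = 40.89 m, giving Δr = 1.01 m.
After a semicircle each ion lands a diameter 2r from the entry slit, so the separation is 2Δr = 2.02 m.

Δd ≈ 2.02 m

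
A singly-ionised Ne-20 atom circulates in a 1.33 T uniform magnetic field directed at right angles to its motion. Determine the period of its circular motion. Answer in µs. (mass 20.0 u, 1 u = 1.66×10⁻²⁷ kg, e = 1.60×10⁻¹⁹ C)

The cyclotron period is independent of speed: T = 2πm/(qB).
T = 2π(3.32×10^-26) / [(1×1.60×10^-19)(1.33)] = 9.80×10^-7 s.

T ≈ 0.980 µs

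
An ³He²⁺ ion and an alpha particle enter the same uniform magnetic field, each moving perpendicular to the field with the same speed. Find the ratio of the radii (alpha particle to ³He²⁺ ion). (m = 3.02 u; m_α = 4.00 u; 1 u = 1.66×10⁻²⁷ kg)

r = mv/(qB) ⇒ at equal v, r ∝ m/q.
r_{alpha particle}/r_{³He²⁺ ion} = 1.32.

ratio ≈ 1.32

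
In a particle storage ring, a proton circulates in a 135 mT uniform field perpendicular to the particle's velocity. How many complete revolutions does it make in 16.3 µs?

N = 33

T = 2πm/(qB) = 2π(1.67×10^-27) / [(1×1.60×10^-19)(0.135)] = 4.8578×10^-7 s.
N = t/T = 1.63×10^-5 / 4.8578×10^-7 ≈ 33.55, so 33 complete revolutions.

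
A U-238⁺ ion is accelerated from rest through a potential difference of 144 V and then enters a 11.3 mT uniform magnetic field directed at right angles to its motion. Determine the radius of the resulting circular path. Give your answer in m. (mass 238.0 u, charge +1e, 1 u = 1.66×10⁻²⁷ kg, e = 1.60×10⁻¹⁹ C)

The kinetic energy gained is K = qV = (1×1.60×10^-19)(144) = 2.30×10^-17 J.
v = √(2K/m) = 1.08×10^4 m/s.
r = mv/(qB) = (3.95×10^-25)(1.08×10^4) / [(1×1.60×10^-19)(0.0113)] = 2.36 m.

r ≈ 2.36 m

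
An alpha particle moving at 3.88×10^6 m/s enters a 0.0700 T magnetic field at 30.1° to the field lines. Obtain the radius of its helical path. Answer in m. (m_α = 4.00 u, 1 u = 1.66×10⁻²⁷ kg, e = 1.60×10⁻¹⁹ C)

Only the perpendicular component v⊥ = v sin30.1° = 1.95×10^6 m/s is bent by the field.
r = m v⊥ /(qB) = (6.64×10^-27)(1.95×10^6) / [(2×1.60×10^-19)(0.0700)] = 0.577 m.

r ≈ 0.577 m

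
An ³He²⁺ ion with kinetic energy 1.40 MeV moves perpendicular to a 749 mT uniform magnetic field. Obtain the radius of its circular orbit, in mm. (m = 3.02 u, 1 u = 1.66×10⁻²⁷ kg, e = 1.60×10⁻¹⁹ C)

r ≈ 198 mm

Convert the energy: K = 1.40 MeV = 2.24×10^-13 J.
v = √(2K/m) = √(2·2.24×10^-13/5.01×10^-27) = 9.45×10^6 m/s.
r = mv/(qB) = (5.01×10^-27)(9.45×10^6) / [(2×1.60×10^-19)(0.749)] = 0.198 m.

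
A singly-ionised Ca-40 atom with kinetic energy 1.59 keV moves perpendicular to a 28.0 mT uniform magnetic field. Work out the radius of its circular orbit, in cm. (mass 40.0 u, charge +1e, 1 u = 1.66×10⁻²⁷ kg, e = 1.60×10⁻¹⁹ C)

r ≈ 130 cm

Convert the energy: K = 1.59 keV = 2.54×10^-16 J.
v = √(2K/m) = √(2·2.54×10^-16/6.64×10^-26) = 8.75×10^4 m/s.
r = mv/(qB) = (6.64×10^-26)(8.75×10^4) / [(1×1.60×10^-19)(0.0280)] = 1.30 m.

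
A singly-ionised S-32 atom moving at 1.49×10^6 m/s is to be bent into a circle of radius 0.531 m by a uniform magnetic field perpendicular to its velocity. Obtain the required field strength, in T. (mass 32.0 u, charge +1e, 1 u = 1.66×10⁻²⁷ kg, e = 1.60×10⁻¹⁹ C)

qvB = mv²/r gives B = mv/(qr).
B = (5.31×10^-26)(1.49×10^6) / [(1×1.60×10^-19)(0.531)] = 0.932 T.

B ≈ 0.932 T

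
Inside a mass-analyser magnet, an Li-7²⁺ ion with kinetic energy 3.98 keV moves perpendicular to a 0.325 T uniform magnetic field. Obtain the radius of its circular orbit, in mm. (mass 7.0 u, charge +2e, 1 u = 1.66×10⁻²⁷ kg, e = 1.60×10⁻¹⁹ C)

r ≈ 37.0 mm

Convert the energy: K = 3.98 keV = 6.37×10^-16 J.
v = √(2K/m) = √(2·6.37×10^-16/1.16×10^-26) = 3.31×10^5 m/s.
r = mv/(qB) = (1.16×10^-26)(3.31×10^5) / [(2×1.60×10^-19)(0.325)] = 0.0370 m.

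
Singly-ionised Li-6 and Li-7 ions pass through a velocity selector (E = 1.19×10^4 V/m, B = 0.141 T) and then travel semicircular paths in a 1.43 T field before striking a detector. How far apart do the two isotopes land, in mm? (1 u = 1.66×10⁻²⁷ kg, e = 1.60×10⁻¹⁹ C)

Δd ≈ 1.22 mm

Both emerge at v = E/B₁ = 8.44×10^4 m/s.
r = mv/(qB₂), so r₁ = 3.674×10^-3 m and r₂ = 4.286×10^-3 m, giving Δr = 6.12×10^-4 m.
After a semicircle each ion lands a diameter 2r from the entry slit, so the separation is 2Δr = 1.22×10^-3 m.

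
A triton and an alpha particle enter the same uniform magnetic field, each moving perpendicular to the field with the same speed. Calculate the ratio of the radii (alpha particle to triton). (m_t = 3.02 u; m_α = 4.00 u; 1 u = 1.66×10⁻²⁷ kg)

ratio ≈ 0.662

r = mv/(qB) ⇒ at equal v, r ∝ m/q.
r_{alpha particle}/r_{triton} = 0.662.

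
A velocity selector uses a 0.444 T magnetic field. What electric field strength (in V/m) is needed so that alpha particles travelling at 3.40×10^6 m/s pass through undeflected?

E ≈ 1.51×10^6 V/m

qE = qvB ⇒ E = vB = (3.40×10^6)(0.444) = 1.51×10^6 V/m.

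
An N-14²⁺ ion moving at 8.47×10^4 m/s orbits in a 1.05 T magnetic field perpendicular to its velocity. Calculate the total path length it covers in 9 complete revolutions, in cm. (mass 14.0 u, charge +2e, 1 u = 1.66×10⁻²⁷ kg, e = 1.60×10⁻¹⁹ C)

L ≈ 33.1 cm

r = mv/(qB) = 5.86×10^-3 m, so one revolution covers 2πr = 0.0368 m.
In 9 revolutions: L = 9·2πr = 0.331 m.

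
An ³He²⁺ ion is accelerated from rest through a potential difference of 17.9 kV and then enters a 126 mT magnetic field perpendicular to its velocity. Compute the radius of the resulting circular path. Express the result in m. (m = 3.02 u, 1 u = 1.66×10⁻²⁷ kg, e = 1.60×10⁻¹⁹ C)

r ≈ 0.188 m

The kinetic energy gained is K = qV = (2×1.60×10^-19)(1.79×10^4) = 5.73×10^-15 J.
v = √(2K/m) = 1.51×10^6 m/s.
r = mv/(qB) = (5.01×10^-27)(1.51×10^6) / [(2×1.60×10^-19)(0.126)] = 0.188 m.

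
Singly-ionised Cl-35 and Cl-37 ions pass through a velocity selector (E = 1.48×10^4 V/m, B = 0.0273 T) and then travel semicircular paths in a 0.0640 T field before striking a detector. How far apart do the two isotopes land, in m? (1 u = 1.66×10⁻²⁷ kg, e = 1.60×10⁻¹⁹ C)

Δd ≈ 0.352 m

Both emerge at v = E/B₁ = 5.42×10^5 m/s.
r = mv/(qB₂), so r₁ = 3.076 m and r₂ = 3.252 m, giving Δr = 0.176 m.
After a semicircle each ion lands a diameter 2r from the entry slit, so the separation is 2Δr = 0.352 m.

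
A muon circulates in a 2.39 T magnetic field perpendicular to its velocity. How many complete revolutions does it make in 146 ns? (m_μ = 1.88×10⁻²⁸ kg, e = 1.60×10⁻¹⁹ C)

N = 47

T = 2πm/(qB) = 2π(1.88×10^-28) / [(1×1.60×10^-19)(2.39)] = 3.0890×10^-9 s.
N = t/T = 1.46×10^-7 / 3.0890×10^-9 ≈ 47.26, so 47 complete revolutions.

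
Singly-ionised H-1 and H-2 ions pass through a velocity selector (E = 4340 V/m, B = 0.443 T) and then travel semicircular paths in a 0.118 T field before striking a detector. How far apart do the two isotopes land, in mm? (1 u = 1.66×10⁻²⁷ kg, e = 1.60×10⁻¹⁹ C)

Both emerge at v = E/B₁ = 9800 m/s.
r = mv/(qB₂), so r₁ = 8.614×10^-4 m and r₂ = 1.723×10^-3 m, giving Δr = 8.61×10^-4 m.
After a semicircle each ion lands a diameter 2r from the entry slit, so the separation is 2Δr = 1.72×10^-3 m.

Δd ≈ 1.72 mm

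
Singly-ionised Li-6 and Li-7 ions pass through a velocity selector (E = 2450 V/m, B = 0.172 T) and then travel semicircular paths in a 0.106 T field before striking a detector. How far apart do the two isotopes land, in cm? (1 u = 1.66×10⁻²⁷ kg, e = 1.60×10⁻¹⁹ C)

Δd ≈ 0.279 cm

Both emerge at v = E/B₁ = 1.42×10^4 m/s.
r = mv/(qB₂), so r₁ = 8.37×10^-3 m and r₂ = 9.76×10^-3 m, giving Δr = 1.39×10^-3 m.
After a semicircle each ion lands a diameter 2r from the entry slit, so the separation is 2Δr = 2.79×10^-3 m.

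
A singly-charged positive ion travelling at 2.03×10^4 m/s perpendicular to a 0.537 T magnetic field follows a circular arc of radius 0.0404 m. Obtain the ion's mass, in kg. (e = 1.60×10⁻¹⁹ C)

m ≈ 1.71×10^-25 kg

qvB = mv²/r ⇒ m = qBr/v.
m = (1×1.60×10^-19)(0.537)(0.0404) / (2.03×10^4) = 1.71×10^-25 kg.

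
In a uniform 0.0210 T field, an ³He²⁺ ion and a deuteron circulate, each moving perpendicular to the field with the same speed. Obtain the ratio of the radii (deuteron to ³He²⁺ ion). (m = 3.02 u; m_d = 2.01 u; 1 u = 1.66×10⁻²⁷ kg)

ratio ≈ 1.33

r = mv/(qB) ⇒ at equal v, r ∝ m/q.
r_{deuteron}/r_{³He²⁺ ion} = 1.33.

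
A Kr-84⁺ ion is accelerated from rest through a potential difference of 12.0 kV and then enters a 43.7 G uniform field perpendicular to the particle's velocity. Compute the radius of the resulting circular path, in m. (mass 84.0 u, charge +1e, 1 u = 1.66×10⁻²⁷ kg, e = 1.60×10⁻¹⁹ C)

The kinetic energy gained is K = qV = (1×1.60×10^-19)(1.20×10^4) = 1.92×10^-15 J.
v = √(2K/m) = 1.66×10^5 m/s.
r = mv/(qB) = (1.39×10^-25)(1.66×10^5) / [(1×1.60×10^-19)(4.37×10^-3)] = 33.1 m.

r ≈ 33.1 m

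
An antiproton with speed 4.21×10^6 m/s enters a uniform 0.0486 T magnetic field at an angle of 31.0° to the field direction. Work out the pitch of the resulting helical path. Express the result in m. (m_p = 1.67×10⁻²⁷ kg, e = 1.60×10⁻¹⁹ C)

pitch ≈ 4.87 m

The velocity component along B is v∥ = v cos31.0° = 3.61×10^6 m/s.
The cyclotron period T = 2πm/(qB) = 1.35×10^-6 s is set by m, q, B alone.
Pitch = v∥·T = (3.61×10^6)(1.35×10^-6) = 4.87 m.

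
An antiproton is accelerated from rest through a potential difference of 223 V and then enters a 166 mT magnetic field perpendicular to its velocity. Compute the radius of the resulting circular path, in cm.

The kinetic energy gained is K = qV = (1×1.60×10^-19)(223) = 3.57×10^-17 J.
v = √(2K/m) = 2.07×10^5 m/s.
r = mv/(qB) = (1.67×10^-27)(2.07×10^5) / [(1×1.60×10^-19)(0.166)] = 0.0130 m.

r ≈ 1.30 cm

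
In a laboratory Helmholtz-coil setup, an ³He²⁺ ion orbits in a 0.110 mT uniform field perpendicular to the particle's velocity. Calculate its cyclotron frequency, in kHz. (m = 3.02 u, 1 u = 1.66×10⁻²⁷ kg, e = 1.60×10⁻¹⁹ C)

f ≈ 1.12 kHz

f = qB/(2πm) = (2×1.60×10^-19)(1.10×10^-4) / [2π(5.01×10^-27)] = 1120 Hz.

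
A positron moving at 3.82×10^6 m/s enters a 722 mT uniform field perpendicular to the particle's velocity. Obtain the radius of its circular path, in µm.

The magnetic force provides the centripetal force: qvB = mv²/r, so r = mv/(qB).
r = (9.11×10^-31 kg)(3.82×10^6 m/s) / [(1×1.60×10^-19 C)(0.722 T)] = 3.01×10^-5 m.

r ≈ 30.1 µm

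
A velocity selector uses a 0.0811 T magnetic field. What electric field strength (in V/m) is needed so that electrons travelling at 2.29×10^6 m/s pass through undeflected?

E ≈ 1.86×10^5 V/m

qE = qvB ⇒ E = vB = (2.29×10^6)(0.0811) = 1.86×10^5 V/m.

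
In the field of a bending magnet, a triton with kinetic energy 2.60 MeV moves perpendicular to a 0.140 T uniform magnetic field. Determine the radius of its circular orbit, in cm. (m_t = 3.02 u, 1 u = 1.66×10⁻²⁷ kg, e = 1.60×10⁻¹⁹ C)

r ≈ 288 cm

Convert the energy: K = 2.60 MeV = 4.16×10^-13 J.
v = √(2K/m) = √(2·4.16×10^-13/5.01×10^-27) = 1.29×10^7 m/s.
r = mv/(qB) = (5.01×10^-27)(1.29×10^7) / [(1×1.60×10^-19)(0.140)] = 2.88 m.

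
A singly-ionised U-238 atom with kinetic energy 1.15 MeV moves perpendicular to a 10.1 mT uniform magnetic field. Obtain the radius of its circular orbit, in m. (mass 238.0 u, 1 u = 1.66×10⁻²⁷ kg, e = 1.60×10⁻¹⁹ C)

Convert the energy: K = 1.15 MeV = 1.84×10^-13 J.
v = √(2K/m) = √(2·1.84×10^-13/3.95×10^-25) = 9.65×10^5 m/s.
r = mv/(qB) = (3.95×10^-25)(9.65×10^5) / [(1×1.60×10^-19)(0.0101)] = 236 m.

r ≈ 236 m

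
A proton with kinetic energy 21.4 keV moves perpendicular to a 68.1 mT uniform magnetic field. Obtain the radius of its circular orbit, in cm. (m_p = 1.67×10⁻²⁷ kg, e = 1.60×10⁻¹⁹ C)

r ≈ 31.0 cm

Convert the energy: K = 21.4 keV = 3.42×10^-15 J.
v = √(2K/m) = √(2·3.42×10^-15/1.67×10^-27) = 2.02×10^6 m/s.
r = mv/(qB) = (1.67×10^-27)(2.02×10^6) / [(1×1.60×10^-19)(0.0681)] = 0.310 m.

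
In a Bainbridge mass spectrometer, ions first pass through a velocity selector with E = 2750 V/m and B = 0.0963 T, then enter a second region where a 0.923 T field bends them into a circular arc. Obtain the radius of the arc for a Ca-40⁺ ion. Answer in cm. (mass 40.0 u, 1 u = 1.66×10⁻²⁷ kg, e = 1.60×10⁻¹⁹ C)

The selector passes v = E/B = 2750/0.0963 = 2.86×10^4 m/s.
In the deflection region, r = mv/(qB₂) = (6.64×10^-26)(2.86×10^4) / [(1×1.60×10^-19)(0.923)] = 0.0128 m.

r ≈ 1.28 cm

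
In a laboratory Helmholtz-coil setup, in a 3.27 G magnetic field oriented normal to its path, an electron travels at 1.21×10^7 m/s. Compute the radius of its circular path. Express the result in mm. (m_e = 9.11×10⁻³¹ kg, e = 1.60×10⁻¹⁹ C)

The magnetic force provides the centripetal force: qvB = mv²/r, so r = mv/(qB).
r = (9.11×10^-31 kg)(1.21×10^7 m/s) / [(1×1.60×10^-19 C)(3.27×10^-4 T)] = 0.211 m.

r ≈ 211 mm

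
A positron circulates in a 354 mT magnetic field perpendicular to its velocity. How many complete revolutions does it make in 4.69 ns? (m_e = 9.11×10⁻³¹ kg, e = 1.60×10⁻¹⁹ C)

T = 2πm/(qB) = 2π(9.11×10^-31) / [(1×1.60×10^-19)(0.354)] = 1.0106×10^-10 s.
N = t/T = 4.69×10^-9 / 1.0106×10^-10 ≈ 46.41, so 46 complete revolutions.

N = 46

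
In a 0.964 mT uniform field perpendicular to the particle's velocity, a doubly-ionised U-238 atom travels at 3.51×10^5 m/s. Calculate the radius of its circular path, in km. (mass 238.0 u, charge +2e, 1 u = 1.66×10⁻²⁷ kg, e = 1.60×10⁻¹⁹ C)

r ≈ 0.450 km

The magnetic force provides the centripetal force: qvB = mv²/r, so r = mv/(qB).
r = (3.95×10^-25 kg)(3.51×10^5 m/s) / [(2×1.60×10^-19 C)(9.64×10^-4 T)] = 450 m.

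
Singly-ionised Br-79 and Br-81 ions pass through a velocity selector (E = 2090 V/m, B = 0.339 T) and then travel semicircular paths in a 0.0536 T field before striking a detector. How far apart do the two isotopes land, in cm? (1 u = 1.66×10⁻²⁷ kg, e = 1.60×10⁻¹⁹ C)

Both emerge at v = E/B₁ = 6170 m/s.
r = mv/(qB₂), so r₁ = 0.09428 m and r₂ = 0.09666 m, giving Δr = 2.39×10^-3 m.
After a semicircle each ion lands a diameter 2r from the entry slit, so the separation is 2Δr = 4.77×10^-3 m.

Δd ≈ 0.477 cm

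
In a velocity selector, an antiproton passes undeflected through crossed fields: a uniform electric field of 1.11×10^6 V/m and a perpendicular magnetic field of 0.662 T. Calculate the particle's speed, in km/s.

v ≈ 1680 km/s

For zero net force, qE = qvB, so v = E/B.
v = (1.11×10^6) / (0.662) = 1.68×10^6 m/s.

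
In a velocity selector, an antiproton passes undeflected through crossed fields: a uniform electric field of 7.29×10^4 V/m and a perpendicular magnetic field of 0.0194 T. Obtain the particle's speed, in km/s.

v ≈ 3760 km/s

For zero net force, qE = qvB, so v = E/B.
v = (7.29×10^4) / (0.0194) = 3.76×10^6 m/s.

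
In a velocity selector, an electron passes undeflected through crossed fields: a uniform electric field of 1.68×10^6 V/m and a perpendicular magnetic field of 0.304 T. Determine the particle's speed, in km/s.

v ≈ 5530 km/s

For zero net force, qE = qvB, so v = E/B.
v = (1.68×10^6) / (0.304) = 5.53×10^6 m/s.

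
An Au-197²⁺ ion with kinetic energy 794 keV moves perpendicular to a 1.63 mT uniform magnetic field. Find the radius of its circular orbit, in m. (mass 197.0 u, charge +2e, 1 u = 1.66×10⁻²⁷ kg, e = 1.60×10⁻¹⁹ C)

r ≈ 553 m

Convert the energy: K = 794 keV = 1.27×10^-13 J.
v = √(2K/m) = √(2·1.27×10^-13/3.27×10^-25) = 8.81×10^5 m/s.
r = mv/(qB) = (3.27×10^-25)(8.81×10^5) / [(2×1.60×10^-19)(1.63×10^-3)] = 553 m.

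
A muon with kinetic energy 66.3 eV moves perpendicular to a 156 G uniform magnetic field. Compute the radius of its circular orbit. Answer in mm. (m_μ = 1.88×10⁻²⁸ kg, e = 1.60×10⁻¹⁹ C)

Convert the energy: K = 66.3 eV = 1.06×10^-17 J.
v = √(2K/m) = √(2·1.06×10^-17/1.88×10^-28) = 3.36×10^5 m/s.
r = mv/(qB) = (1.88×10^-28)(3.36×10^5) / [(1×1.60×10^-19)(0.0156)] = 0.0253 m.

r ≈ 25.3 mm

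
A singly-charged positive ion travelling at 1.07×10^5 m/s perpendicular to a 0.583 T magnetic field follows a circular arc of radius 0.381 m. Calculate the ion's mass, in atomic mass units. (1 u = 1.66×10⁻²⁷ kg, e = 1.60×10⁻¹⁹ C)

m ≈ 200 u

qvB = mv²/r ⇒ m = qBr/v.
m = (1×1.60×10^-19)(0.583)(0.381) / (1.07×10^5) = 3.32×10^-25 kg = 200 u.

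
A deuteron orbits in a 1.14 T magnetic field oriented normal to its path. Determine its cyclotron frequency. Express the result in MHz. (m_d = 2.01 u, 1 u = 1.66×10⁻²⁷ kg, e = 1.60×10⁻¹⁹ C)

f ≈ 8.70 MHz

f = qB/(2πm) = (1×1.60×10^-19)(1.14) / [2π(3.34×10^-27)] = 8.70×10^6 Hz.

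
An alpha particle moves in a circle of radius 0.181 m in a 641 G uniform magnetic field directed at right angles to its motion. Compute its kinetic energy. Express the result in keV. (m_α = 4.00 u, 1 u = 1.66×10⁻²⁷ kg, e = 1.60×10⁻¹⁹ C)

K ≈ 6.49 keV

v = qBr/m = (2×1.60×10^-19)(0.0641)(0.181) / (6.64×10^-27) = 5.59×10^5 m/s.
K = ½mv² = 0.5·(6.64×10^-27)·(5.59×10^5)² = 1.04×10^-15 J = 6.49 keV.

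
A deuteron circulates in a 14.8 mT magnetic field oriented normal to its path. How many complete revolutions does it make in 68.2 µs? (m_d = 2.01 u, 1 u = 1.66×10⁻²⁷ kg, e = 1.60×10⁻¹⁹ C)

T = 2πm/(qB) = 2π(3.3366×10^-27) / [(1×1.60×10^-19)(0.0148)] = 8.8532×10^-6 s.
N = t/T = 6.82×10^-5 / 8.8532×10^-6 ≈ 7.70, so 7 complete revolutions.

N = 7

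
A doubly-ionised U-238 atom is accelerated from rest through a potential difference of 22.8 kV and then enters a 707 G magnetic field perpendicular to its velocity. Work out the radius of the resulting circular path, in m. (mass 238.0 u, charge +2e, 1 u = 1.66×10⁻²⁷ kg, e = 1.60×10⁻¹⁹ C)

The kinetic energy gained is K = qV = (2×1.60×10^-19)(2.28×10^4) = 7.30×10^-15 J.
v = √(2K/m) = 1.92×10^5 m/s.
r = mv/(qB) = (3.95×10^-25)(1.92×10^5) / [(2×1.60×10^-19)(0.0707)] = 3.36 m.

r ≈ 3.36 m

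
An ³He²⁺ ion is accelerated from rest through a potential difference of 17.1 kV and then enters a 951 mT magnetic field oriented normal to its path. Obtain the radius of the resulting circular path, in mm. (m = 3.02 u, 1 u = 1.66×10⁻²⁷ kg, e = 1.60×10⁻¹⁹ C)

The kinetic energy gained is K = qV = (2×1.60×10^-19)(1.71×10^4) = 5.47×10^-15 J.
v = √(2K/m) = 1.48×10^6 m/s.
r = mv/(qB) = (5.01×10^-27)(1.48×10^6) / [(2×1.60×10^-19)(0.951)] = 0.0243 m.

r ≈ 24.3 mm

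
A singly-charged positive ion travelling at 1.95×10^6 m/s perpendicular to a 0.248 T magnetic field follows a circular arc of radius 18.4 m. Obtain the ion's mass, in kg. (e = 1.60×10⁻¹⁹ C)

m ≈ 3.74×10^-25 kg

qvB = mv²/r ⇒ m = qBr/v.
m = (1×1.60×10^-19)(0.248)(18.4) / (1.95×10^6) = 3.74×10^-25 kg.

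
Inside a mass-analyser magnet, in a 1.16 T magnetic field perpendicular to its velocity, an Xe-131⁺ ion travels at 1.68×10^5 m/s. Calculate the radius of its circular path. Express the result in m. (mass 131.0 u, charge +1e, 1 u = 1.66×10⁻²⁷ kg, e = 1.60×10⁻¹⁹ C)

The magnetic force provides the centripetal force: qvB = mv²/r, so r = mv/(qB).
r = (2.17×10^-25 kg)(1.68×10^5 m/s) / [(1×1.60×10^-19 C)(1.16 T)] = 0.197 m.

r ≈ 0.197 m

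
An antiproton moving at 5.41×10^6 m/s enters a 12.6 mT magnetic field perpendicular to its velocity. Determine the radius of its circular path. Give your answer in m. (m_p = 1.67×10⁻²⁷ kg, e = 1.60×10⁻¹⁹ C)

The magnetic force provides the centripetal force: qvB = mv²/r, so r = mv/(qB).
r = (1.67×10^-27 kg)(5.41×10^6 m/s) / [(1×1.60×10^-19 C)(0.0126 T)] = 4.48 m.

r ≈ 4.48 m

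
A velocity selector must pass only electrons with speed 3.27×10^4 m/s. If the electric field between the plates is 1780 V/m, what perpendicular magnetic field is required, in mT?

B ≈ 54.4 mT

qE = qvB ⇒ B = E/v = (1780) / (3.27×10^4) = 0.0544 T.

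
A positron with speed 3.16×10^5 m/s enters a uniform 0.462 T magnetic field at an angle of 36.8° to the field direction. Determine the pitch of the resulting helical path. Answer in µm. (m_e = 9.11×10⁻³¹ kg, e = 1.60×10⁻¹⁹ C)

The velocity component along B is v∥ = v cos36.8° = 2.53×10^5 m/s.
The cyclotron period T = 2πm/(qB) = 7.74×10^-11 s is set by m, q, B alone.
Pitch = v∥·T = (2.53×10^5)(7.74×10^-11) = 1.96×10^-5 m.

pitch ≈ 19.6 µm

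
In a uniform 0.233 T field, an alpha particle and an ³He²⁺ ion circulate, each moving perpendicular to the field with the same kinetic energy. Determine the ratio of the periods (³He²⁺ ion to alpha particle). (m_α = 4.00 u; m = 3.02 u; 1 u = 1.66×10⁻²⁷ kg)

T = 2πm/(qB) is independent of speed, so T₂/T₁ = (m₂/q₂)/(m₁/q₁).
T_{³He²⁺ ion}/T_{alpha particle} = (5.01×10^-27/2e) / (6.64×10^-27/2e) = 0.755.

ratio ≈ 0.755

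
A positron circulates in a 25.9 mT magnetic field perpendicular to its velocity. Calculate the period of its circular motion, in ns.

T ≈ 1.38 ns

The cyclotron period is independent of speed: T = 2πm/(qB).
T = 2π(9.11×10^-31) / [(1×1.60×10^-19)(0.0259)] = 1.38×10^-9 s.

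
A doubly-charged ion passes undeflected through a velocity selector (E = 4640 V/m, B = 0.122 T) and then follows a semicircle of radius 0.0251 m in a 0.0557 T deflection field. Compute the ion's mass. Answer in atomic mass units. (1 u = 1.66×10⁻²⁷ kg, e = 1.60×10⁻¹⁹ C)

v = E/B₁ = 3.80×10^4 m/s.
From r = mv/(qB₂), m = qB₂r/v = (2×1.60×10^-19)(0.0557)(0.0251) / (3.80×10^4) = 1.18×10^-26 kg.
In atomic mass units: m = 1.18×10^-26 / 1.66×10^-27 = 7.09 u.

m ≈ 7.09 u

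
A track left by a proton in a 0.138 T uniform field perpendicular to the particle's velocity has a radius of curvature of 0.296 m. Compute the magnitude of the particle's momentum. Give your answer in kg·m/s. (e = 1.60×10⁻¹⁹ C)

Since qvB = mv²/r, the momentum p = mv = qBr.
p = (1×1.60×10^-19)(0.138)(0.296) = 6.54×10^-21 kg·m/s.

p ≈ 6.54×10^-21 kg·m/s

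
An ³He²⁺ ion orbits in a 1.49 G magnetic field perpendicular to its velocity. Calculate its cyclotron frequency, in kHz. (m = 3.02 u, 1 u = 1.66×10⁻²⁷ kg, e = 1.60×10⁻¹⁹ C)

f = qB/(2πm) = (2×1.60×10^-19)(1.49×10^-4) / [2π(5.01×10^-27)] = 1510 Hz.

f ≈ 1.51 kHz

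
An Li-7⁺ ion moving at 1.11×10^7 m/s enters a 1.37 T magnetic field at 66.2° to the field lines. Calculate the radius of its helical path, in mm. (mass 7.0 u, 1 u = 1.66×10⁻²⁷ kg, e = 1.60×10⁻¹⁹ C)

r ≈ 538 mm

Only the perpendicular component v⊥ = v sin66.2° = 1.02×10^7 m/s is bent by the field.
r = m v⊥ /(qB) = (1.16×10^-26)(1.02×10^7) / [(1×1.60×10^-19)(1.37)] = 0.538 m.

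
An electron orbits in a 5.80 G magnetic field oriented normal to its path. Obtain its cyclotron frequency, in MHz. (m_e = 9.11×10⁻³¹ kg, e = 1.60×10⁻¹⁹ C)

f ≈ 16.2 MHz

f = qB/(2πm) = (1×1.60×10^-19)(5.80×10^-4) / [2π(9.11×10^-31)] = 1.62×10^7 Hz.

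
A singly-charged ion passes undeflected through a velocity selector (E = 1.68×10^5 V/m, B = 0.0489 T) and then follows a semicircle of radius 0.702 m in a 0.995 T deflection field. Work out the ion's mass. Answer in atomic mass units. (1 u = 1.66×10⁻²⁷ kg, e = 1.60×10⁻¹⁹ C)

m ≈ 19.6 u

v = E/B₁ = 3.44×10^6 m/s.
From r = mv/(qB₂), m = qB₂r/v = (1×1.60×10^-19)(0.995)(0.702) / (3.44×10^6) = 3.25×10^-26 kg.
In atomic mass units: m = 3.25×10^-26 / 1.66×10^-27 = 19.6 u.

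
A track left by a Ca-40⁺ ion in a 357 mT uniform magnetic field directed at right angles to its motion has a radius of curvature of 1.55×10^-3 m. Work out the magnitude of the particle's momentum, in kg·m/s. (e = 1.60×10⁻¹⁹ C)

Since qvB = mv²/r, the momentum p = mv = qBr.
p = (1×1.60×10^-19)(0.357)(1.55×10^-3) = 8.85×10^-23 kg·m/s.

p ≈ 8.85×10^-23 kg·m/s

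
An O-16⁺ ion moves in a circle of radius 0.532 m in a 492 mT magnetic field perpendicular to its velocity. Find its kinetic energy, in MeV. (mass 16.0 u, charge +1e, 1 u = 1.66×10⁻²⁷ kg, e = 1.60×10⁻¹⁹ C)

K ≈ 0.206 MeV

v = qBr/m = (1×1.60×10^-19)(0.492)(0.532) / (2.66×10^-26) = 1.58×10^6 m/s.
K = ½mv² = 0.5·(2.66×10^-26)·(1.58×10^6)² = 3.30×10^-14 J = 0.206 MeV.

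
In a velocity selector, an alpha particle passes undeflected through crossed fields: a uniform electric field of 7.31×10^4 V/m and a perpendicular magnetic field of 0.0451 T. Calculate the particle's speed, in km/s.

For zero net force, qE = qvB, so v = E/B.
v = (7.31×10^4) / (0.0451) = 1.62×10^6 m/s.

v ≈ 1620 km/s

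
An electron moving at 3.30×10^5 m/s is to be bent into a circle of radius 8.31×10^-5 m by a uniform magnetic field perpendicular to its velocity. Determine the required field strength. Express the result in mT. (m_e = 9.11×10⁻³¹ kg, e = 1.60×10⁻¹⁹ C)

B ≈ 22.6 mT

qvB = mv²/r gives B = mv/(qr).
B = (9.11×10^-31)(3.30×10^5) / [(1×1.60×10^-19)(8.31×10^-5)] = 0.0226 T.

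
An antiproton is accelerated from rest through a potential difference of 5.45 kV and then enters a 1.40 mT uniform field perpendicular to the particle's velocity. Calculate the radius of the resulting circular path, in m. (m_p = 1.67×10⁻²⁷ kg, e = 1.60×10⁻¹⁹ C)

r ≈ 7.62 m

The kinetic energy gained is K = qV = (1×1.60×10^-19)(5450) = 8.72×10^-16 J.
v = √(2K/m) = 1.02×10^6 m/s.
r = mv/(qB) = (1.67×10^-27)(1.02×10^6) / [(1×1.60×10^-19)(1.40×10^-3)] = 7.62 m.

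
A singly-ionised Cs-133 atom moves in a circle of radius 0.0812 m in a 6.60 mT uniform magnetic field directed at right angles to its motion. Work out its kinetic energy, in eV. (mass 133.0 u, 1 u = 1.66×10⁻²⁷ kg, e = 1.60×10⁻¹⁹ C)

v = qBr/m = (1×1.60×10^-19)(6.60×10^-3)(0.0812) / (2.21×10^-25) = 388 m/s.
K = ½mv² = 0.5·(2.21×10^-25)·(388)² = 1.67×10^-20 J = 0.104 eV.

K ≈ 0.104 eV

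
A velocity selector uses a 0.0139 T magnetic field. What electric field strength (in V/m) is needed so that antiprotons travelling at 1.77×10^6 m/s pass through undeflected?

qE = qvB ⇒ E = vB = (1.77×10^6)(0.0139) = 2.46×10^4 V/m.

E ≈ 2.46×10^4 V/m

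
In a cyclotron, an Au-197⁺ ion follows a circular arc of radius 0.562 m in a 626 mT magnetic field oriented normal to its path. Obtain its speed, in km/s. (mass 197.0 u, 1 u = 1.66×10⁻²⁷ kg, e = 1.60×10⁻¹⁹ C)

v ≈ 172 km/s

From qvB = mv²/r, v = qBr/m.
v = (1×1.60×10^-19)(0.626)(0.562) / (3.27×10^-25) = 1.72×10^5 m/s.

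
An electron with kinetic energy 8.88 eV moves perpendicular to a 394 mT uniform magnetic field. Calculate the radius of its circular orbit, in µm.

Convert the energy: K = 8.88 eV = 1.42×10^-18 J.
v = √(2K/m) = √(2·1.42×10^-18/9.11×10^-31) = 1.77×10^6 m/s.
r = mv/(qB) = (9.11×10^-31)(1.77×10^6) / [(1×1.60×10^-19)(0.394)] = 2.55×10^-5 m.

r ≈ 25.5 µm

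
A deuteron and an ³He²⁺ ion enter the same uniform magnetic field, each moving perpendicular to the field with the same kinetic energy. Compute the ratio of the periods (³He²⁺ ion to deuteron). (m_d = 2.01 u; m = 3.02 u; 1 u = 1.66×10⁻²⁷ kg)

ratio ≈ 0.751

T = 2πm/(qB) is independent of speed, so T₂/T₁ = (m₂/q₂)/(m₁/q₁).
T_{³He²⁺ ion}/T_{deuteron} = (5.01×10^-27/2e) / (3.34×10^-27/1e) = 0.751.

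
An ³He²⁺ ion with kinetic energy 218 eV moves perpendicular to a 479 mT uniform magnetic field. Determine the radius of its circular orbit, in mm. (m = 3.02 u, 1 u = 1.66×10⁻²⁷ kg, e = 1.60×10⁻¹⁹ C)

Convert the energy: K = 218 eV = 3.49×10^-17 J.
v = √(2K/m) = √(2·3.49×10^-17/5.01×10^-27) = 1.18×10^5 m/s.
r = mv/(qB) = (5.01×10^-27)(1.18×10^5) / [(2×1.60×10^-19)(0.479)] = 3.86×10^-3 m.

r ≈ 3.86 mm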